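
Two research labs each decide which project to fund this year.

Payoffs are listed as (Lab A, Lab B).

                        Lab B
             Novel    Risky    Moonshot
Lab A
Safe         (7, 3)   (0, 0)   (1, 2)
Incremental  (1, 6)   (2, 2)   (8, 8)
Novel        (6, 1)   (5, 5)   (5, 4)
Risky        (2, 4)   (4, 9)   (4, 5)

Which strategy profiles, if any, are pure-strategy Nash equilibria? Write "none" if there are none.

(Safe, Novel); (Incremental, Moonshot); (Novel, Risky)

Check each profile: it is a Nash equilibrium iff no player can strictly gain by switching unilaterally.
(Safe, Novel): Lab A gets 7, best alternative 6; Lab B gets 3, best alternative 2. No profitable deviation — NE.
(Safe, Risky): Lab A can switch to Incremental (0 → 2). Not NE.
(Safe, Moonshot): Lab A can switch to Incremental (1 → 8). Not NE.
(Incremental, Novel): Lab A can switch to Safe (1 → 7). Not NE.
(Incremental, Risky): Lab A can switch to Novel (2 → 5). Not NE.
(Incremental, Moonshot): Lab A gets 8, best alternative 5; Lab B gets 8, best alternative 6. No profitable deviation — NE.
(Novel, Novel): Lab A can switch to Safe (6 → 7). Not NE.
(Novel, Risky): Lab A gets 5, best alternative 4; Lab B gets 5, best alternative 4. No profitable deviation — NE.
(Novel, Moonshot): Lab A can switch to Incremental (5 → 8). Not NE.
(Risky, Novel): Lab A can switch to Safe (2 → 7). Not NE.
(Risky, Risky): Lab A can switch to Novel (4 → 5). Not NE.
(Risky, Moonshot): Lab A can switch to Incremental (4 → 8). Not NE.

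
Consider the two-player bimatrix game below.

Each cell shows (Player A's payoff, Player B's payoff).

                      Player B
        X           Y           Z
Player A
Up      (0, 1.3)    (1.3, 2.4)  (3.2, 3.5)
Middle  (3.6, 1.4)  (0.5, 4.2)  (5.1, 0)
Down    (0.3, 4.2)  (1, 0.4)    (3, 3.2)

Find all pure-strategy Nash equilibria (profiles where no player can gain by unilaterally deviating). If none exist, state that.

Mark each player's best response to every combination of opponents' strategies; a profile where every player is best-responding is a pure Nash equilibrium.
Player A against X: payoffs 0, 3.6, 0.3 → best response Middle.
Player A against Y: payoffs 1.3, 0.5, 1 → best response Up.
Player A against Z: payoffs 3.2, 5.1, 3 → best response Middle.
Player B against Up: payoffs 1.3, 2.4, 3.5 → best response Z.
Player B against Middle: payoffs 1.4, 4.2, 0 → best response Y.
Player B against Down: payoffs 4.2, 0.4, 3.2 → best response X.
No profile is a mutual best response for all players.

This game has no pure Nash equilibrium.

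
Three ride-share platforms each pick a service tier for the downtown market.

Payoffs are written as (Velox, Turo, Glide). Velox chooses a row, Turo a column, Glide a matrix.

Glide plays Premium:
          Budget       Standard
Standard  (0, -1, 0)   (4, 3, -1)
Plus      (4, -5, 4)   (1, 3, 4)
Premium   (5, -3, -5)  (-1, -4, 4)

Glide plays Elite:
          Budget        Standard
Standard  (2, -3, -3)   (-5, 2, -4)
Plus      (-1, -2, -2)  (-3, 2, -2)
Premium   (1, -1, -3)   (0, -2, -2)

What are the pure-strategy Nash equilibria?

The unique pure-strategy Nash equilibrium is (Standard, Standard, Premium).

For each strategy profile, look for a profitable unilateral deviation.
(Standard, Budget, Premium): Velox can switch to Plus (0 → 4). Not NE.
(Standard, Budget, Elite): Turo can switch to Standard (-3 → 2). Not NE.
(Standard, Standard, Premium): Velox gets 4, best alternative 1; Turo gets 3, best alternative -1; Glide gets -1, best alternative -4. No profitable deviation — NE.
(Standard, Standard, Elite): Velox can switch to Plus (-5 → -3). Not NE.
(Plus, Budget, Premium): Velox can switch to Premium (4 → 5). Not NE.
(Plus, Budget, Elite): Velox can switch to Standard (-1 → 2). Not NE.
(Plus, Standard, Premium): Velox can switch to Standard (1 → 4). Not NE.
(Plus, Standard, Elite): Velox can switch to Premium (-3 → 0). Not NE.
(Premium, Budget, Premium): Glide can switch to Elite (-5 → -3). Not NE.
(The remaining 3 profiles each have a profitable deviation by the same check.)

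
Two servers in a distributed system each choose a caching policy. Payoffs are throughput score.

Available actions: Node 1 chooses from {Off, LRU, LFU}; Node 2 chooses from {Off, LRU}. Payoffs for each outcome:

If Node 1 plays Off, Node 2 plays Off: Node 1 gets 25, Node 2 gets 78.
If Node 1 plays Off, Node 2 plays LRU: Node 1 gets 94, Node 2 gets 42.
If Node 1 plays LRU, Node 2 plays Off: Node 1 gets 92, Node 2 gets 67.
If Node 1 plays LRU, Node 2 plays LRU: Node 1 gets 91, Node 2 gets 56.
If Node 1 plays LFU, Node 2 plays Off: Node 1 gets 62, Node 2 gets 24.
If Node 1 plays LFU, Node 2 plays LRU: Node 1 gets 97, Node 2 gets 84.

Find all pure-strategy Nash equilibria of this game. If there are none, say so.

(LRU, Off), (LFU, LRU)

Node 1 against Off: payoffs 25, 92, 62 → best response LRU.
Node 1 against LRU: payoffs 94, 91, 97 → best response LFU.
Node 2 against Off: payoffs 78, 42 → best response Off.
Node 2 against LRU: payoffs 67, 56 → best response Off.
Node 2 against LFU: payoffs 24, 84 → best response LRU.
Mutual best responses: (LRU, Off); (LFU, LRU).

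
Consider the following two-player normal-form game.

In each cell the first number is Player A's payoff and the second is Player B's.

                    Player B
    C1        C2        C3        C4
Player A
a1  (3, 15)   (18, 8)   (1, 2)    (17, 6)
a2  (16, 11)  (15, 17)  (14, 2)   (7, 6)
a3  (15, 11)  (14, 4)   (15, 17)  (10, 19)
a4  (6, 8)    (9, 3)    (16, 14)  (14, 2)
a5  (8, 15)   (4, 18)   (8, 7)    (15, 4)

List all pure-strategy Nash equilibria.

The unique pure-strategy Nash equilibrium is (a4, C3).

Check each profile: it is a Nash equilibrium iff no player can strictly gain by switching unilaterally.
(a1, C1): Player A can switch to a2 (3 → 16). Not NE.
(a1, C2): Player B can switch to C1 (8 → 15). Not NE.
(a1, C3): Player A can switch to a2 (1 → 14). Not NE.
(a1, C4): Player B can switch to C1 (6 → 15). Not NE.
(a2, C1): Player B can switch to C2 (11 → 17). Not NE.
(a2, C2): Player A can switch to a1 (15 → 18). Not NE.
(a2, C3): Player A can switch to a3 (14 → 15). Not NE.
(a2, C4): Player A can switch to a1 (7 → 17). Not NE.
(a3, C1): Player A can switch to a2 (15 → 16). Not NE.
(a3, C2): Player A can switch to a1 (14 → 18). Not NE.
(a3, C3): Player A can switch to a4 (15 → 16). Not NE.
(a3, C4): Player A can switch to a1 (10 → 17). Not NE.
(a4, C3): Player A gets 16, best alternative 15; Player B gets 14, best alternative 8. No profitable deviation — NE.
(The remaining 7 profiles each have a profitable deviation by the same check.)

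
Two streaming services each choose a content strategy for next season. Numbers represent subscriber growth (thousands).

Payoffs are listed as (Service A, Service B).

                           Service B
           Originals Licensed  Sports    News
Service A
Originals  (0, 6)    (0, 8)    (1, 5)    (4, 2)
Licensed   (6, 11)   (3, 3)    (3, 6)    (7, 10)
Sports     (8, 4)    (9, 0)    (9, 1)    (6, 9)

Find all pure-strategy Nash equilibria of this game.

No pure-strategy Nash equilibrium.

(Originals, Originals): Service A can switch to Licensed (0 → 6). Not NE.
(Originals, Licensed): Service A can switch to Licensed (0 → 3). Not NE.
(Originals, Sports): Service A can switch to Licensed (1 → 3). Not NE.
(Originals, News): Service A can switch to Licensed (4 → 7). Not NE.
(Licensed, Originals): Service A can switch to Sports (6 → 8). Not NE.
(Licensed, Licensed): Service A can switch to Sports (3 → 9). Not NE.
(The remaining 6 profiles each have a profitable deviation by the same check.)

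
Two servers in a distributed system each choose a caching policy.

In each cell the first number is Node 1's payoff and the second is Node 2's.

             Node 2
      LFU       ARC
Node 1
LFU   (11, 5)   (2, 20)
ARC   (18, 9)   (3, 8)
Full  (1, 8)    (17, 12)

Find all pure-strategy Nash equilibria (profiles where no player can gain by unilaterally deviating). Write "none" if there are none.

(ARC, LFU); (Full, ARC)

Node 1 against LFU: payoffs 11, 18, 1 → best response ARC.
Node 1 against ARC: payoffs 2, 3, 17 → best response Full.
Node 2 against LFU: payoffs 5, 20 → best response ARC.
Node 2 against ARC: payoffs 9, 8 → best response LFU.
Node 2 against Full: payoffs 8, 12 → best response ARC.
Mutual best responses: (ARC, LFU); (Full, ARC).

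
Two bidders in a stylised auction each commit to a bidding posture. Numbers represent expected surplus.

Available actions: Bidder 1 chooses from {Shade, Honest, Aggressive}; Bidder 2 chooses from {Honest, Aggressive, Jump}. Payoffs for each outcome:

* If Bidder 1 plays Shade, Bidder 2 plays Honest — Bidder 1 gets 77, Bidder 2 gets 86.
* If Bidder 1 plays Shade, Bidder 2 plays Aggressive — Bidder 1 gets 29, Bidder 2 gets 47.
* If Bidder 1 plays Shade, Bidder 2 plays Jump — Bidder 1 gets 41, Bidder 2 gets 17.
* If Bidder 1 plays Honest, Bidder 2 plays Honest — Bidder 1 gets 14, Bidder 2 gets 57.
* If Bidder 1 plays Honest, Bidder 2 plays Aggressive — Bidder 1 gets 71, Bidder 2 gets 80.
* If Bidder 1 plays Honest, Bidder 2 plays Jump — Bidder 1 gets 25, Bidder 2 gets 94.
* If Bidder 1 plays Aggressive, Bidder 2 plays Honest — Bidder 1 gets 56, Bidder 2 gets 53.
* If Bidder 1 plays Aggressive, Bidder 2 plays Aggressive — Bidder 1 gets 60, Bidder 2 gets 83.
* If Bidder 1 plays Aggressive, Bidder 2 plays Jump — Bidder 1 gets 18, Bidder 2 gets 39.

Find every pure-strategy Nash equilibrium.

(Shade, Honest): Bidder 1 gets 77, best alternative 56; Bidder 2 gets 86, best alternative 47. No profitable deviation — NE.
(Shade, Aggressive): Bidder 1 can switch to Honest (29 → 71). Not NE.
(Shade, Jump): Bidder 2 can switch to Honest (17 → 86). Not NE.
(Honest, Honest): Bidder 1 can switch to Shade (14 → 77). Not NE.
(Honest, Aggressive): Bidder 2 can switch to Jump (80 → 94). Not NE.
(Honest, Jump): Bidder 1 can switch to Shade (25 → 41). Not NE.
(Aggressive, Honest): Bidder 1 can switch to Shade (56 → 77). Not NE.
(The remaining 2 profiles each have a profitable deviation by the same check.)

Pure NE: (Shade, Honest)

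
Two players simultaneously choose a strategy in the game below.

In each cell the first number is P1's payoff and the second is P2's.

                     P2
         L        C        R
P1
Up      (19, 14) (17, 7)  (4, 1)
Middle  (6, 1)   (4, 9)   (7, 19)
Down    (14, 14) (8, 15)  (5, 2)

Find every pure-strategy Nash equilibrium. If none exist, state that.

(Up, L): P1 gets 19, best alternative 14; P2 gets 14, best alternative 7. No profitable deviation — NE.
(Up, C): P2 can switch to L (7 → 14). Not NE.
(Up, R): P1 can switch to Middle (4 → 7). Not NE.
(Middle, L): P1 can switch to Up (6 → 19). Not NE.
(Middle, C): P1 can switch to Up (4 → 17). Not NE.
(Middle, R): P1 gets 7, best alternative 5; P2 gets 19, best alternative 9. No profitable deviation — NE.
(Down, L): P1 can switch to Up (14 → 19). Not NE.
(Down, C): P1 can switch to Up (8 → 17). Not NE.
(Down, R): P1 can switch to Middle (5 → 7). Not NE.

Pure-strategy Nash equilibria: (Up, L) and (Middle, R)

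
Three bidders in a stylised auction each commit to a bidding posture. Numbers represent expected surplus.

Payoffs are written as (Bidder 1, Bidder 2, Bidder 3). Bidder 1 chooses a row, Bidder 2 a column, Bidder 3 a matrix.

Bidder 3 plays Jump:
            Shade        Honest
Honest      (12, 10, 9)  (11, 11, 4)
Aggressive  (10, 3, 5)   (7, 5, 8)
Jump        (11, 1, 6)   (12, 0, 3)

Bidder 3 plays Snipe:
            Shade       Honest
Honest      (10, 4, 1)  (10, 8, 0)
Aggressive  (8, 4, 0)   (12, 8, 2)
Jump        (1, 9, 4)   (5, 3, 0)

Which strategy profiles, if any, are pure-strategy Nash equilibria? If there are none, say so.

No pure-strategy Nash equilibrium.

Bidder 1 against (Shade, Jump): payoffs 12, 10, 11 → best response Honest.
Bidder 1 against (Shade, Snipe): payoffs 10, 8, 1 → best response Honest.
Bidder 1 against (Honest, Jump): payoffs 11, 7, 12 → best response Jump.
Bidder 1 against (Honest, Snipe): payoffs 10, 12, 5 → best response Aggressive.
Bidder 2 against (Honest, Jump): payoffs 10, 11 → best response Honest.
Bidder 2 against (Honest, Snipe): payoffs 4, 8 → best response Honest.
Bidder 2 against (Aggressive, Jump): payoffs 3, 5 → best response Honest.
Bidder 2 against (Aggressive, Snipe): payoffs 4, 8 → best response Honest.
Bidder 2 against (Jump, Jump): payoffs 1, 0 → best response Shade.
Bidder 2 against (Jump, Snipe): payoffs 9, 3 → best response Shade.
Bidder 3 against (Honest, Shade): payoffs 9, 1 → best response Jump.
Bidder 3 against (Honest, Honest): payoffs 4, 0 → best response Jump.
Bidder 3 against (Aggressive, Shade): payoffs 5, 0 → best response Jump.
Bidder 3 against (Aggressive, Honest): payoffs 8, 2 → best response Jump.
Bidder 3 against (Jump, Shade): payoffs 6, 4 → best response Jump.
Bidder 3 against (Jump, Honest): payoffs 3, 0 → best response Jump.
No profile is a mutual best response for all players.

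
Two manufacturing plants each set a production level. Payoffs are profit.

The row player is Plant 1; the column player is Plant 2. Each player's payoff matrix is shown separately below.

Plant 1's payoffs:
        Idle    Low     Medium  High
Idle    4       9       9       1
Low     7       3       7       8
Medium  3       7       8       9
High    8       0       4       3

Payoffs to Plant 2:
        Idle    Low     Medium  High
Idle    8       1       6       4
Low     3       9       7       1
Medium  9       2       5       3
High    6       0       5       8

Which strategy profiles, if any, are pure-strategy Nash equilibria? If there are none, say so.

For each strategy profile, look for a profitable unilateral deviation.
(Idle, Idle): Plant 1 can switch to Low (4 → 7). Not NE.
(Idle, Low): Plant 2 can switch to Idle (1 → 8). Not NE.
(Idle, Medium): Plant 2 can switch to Idle (6 → 8). Not NE.
(Idle, High): Plant 1 can switch to Low (1 → 8). Not NE.
(Low, Idle): Plant 1 can switch to High (7 → 8). Not NE.
(Low, Low): Plant 1 can switch to Idle (3 → 9). Not NE.
(Low, Medium): Plant 1 can switch to Idle (7 → 9). Not NE.
(Low, High): Plant 1 can switch to Medium (8 → 9). Not NE.
(Medium, Idle): Plant 1 can switch to Idle (3 → 4). Not NE.
(Medium, Low): Plant 1 can switch to Idle (7 → 9). Not NE.
(The remaining 6 profiles each have a profitable deviation by the same check.)

No pure-strategy Nash equilibrium.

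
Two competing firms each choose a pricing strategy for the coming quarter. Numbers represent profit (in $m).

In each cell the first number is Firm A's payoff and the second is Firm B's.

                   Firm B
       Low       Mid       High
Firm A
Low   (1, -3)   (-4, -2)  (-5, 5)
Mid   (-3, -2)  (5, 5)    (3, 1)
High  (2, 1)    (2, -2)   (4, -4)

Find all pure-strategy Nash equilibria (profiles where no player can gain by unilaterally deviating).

Firm A against Low: payoffs 1, -3, 2 → best response High.
Firm A against Mid: payoffs -4, 5, 2 → best response Mid.
Firm A against High: payoffs -5, 3, 4 → best response High.
Firm B against Low: payoffs -3, -2, 5 → best response High.
Firm B against Mid: payoffs -2, 5, 1 → best response Mid.
Firm B against High: payoffs 1, -2, -4 → best response Low.
Mutual best responses: (Mid, Mid); (High, Low).

(Mid, Mid); (High, Low)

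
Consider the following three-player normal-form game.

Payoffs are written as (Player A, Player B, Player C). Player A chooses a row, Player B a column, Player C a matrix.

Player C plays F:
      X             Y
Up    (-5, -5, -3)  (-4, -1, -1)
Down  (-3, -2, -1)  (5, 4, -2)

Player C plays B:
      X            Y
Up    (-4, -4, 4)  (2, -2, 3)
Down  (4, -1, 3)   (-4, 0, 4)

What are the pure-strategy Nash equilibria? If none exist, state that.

(Up, X, F): Player A can switch to Down (-5 → -3). Not NE.
(Up, X, B): Player A can switch to Down (-4 → 4). Not NE.
(Up, Y, F): Player A can switch to Down (-4 → 5). Not NE.
(Up, Y, B): Player A gets 2, best alternative -4; Player B gets -2, best alternative -4; Player C gets 3, best alternative -1. No profitable deviation — NE.
(Down, X, F): Player B can switch to Y (-2 → 4). Not NE.
(Down, X, B): Player B can switch to Y (-1 → 0). Not NE.
(Down, Y, F): Player C can switch to B (-2 → 4). Not NE.
(Down, Y, B): Player A can switch to Up (-4 → 2). Not NE.

The unique pure-strategy Nash equilibrium is (Up, Y, B).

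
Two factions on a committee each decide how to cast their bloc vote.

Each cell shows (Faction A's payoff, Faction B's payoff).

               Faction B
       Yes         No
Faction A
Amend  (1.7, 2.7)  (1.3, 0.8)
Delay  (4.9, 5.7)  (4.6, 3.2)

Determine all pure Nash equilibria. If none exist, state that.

Mark each player's best response to every combination of opponents' strategies; a profile where every player is best-responding is a pure Nash equilibrium.
Faction A against Yes: payoffs 1.7, 4.9 → best response Delay.
Faction A against No: payoffs 1.3, 4.6 → best response Delay.
Faction B against Amend: payoffs 2.7, 0.8 → best response Yes.
Faction B against Delay: payoffs 5.7, 3.2 → best response Yes.
Mutual best responses: (Delay, Yes).

The unique pure-strategy Nash equilibrium is (Delay, Yes).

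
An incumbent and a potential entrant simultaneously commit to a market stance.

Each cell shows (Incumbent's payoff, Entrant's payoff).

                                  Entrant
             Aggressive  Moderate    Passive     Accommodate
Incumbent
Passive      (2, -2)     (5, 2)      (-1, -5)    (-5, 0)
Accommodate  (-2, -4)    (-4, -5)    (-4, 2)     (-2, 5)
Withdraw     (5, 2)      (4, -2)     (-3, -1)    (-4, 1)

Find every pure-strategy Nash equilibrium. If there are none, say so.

Incumbent against Aggressive: payoffs 2, -2, 5 → best response Withdraw.
Incumbent against Moderate: payoffs 5, -4, 4 → best response Passive.
Incumbent against Passive: payoffs -1, -4, -3 → best response Passive.
Incumbent against Accommodate: payoffs -5, -2, -4 → best response Accommodate.
Entrant against Passive: payoffs -2, 2, -5, 0 → best response Moderate.
Entrant against Accommodate: payoffs -4, -5, 2, 5 → best response Accommodate.
Entrant against Withdraw: payoffs 2, -2, -1, 1 → best response Aggressive.
Mutual best responses: (Passive, Moderate); (Accommodate, Accommodate); (Withdraw, Aggressive).

(Passive, Moderate), (Accommodate, Accommodate), (Withdraw, Aggressive)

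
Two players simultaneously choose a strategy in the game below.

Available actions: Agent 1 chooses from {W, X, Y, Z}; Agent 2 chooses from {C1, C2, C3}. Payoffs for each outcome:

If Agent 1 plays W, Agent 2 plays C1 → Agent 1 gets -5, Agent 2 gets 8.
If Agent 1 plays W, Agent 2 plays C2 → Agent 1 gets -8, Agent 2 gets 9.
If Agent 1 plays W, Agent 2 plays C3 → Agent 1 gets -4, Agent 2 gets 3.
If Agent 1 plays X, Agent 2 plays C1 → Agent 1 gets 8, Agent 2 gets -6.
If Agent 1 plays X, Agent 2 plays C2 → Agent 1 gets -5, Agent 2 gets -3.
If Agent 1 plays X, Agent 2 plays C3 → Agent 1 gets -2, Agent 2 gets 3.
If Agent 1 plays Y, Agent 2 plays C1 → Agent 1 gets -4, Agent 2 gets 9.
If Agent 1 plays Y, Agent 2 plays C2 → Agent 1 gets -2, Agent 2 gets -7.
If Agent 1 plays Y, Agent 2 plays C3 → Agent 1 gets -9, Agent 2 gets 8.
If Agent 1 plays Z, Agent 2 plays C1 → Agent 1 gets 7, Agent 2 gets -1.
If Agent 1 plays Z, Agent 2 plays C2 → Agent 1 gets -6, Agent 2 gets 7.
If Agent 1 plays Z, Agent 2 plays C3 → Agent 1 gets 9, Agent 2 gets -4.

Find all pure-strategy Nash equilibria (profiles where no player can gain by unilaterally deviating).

No pure-strategy Nash equilibrium.

Check each profile: it is a Nash equilibrium iff no player can strictly gain by switching unilaterally.
(W, C1): Agent 1 can switch to X (-5 → 8). Not NE.
(W, C2): Agent 1 can switch to X (-8 → -5). Not NE.
(W, C3): Agent 1 can switch to X (-4 → -2). Not NE.
(X, C1): Agent 2 can switch to C2 (-6 → -3). Not NE.
(X, C2): Agent 1 can switch to Y (-5 → -2). Not NE.
(X, C3): Agent 1 can switch to Z (-2 → 9). Not NE.
(Y, C1): Agent 1 can switch to X (-4 → 8). Not NE.
(Y, C2): Agent 2 can switch to C1 (-7 → 9). Not NE.
(Y, C3): Agent 1 can switch to W (-9 → -4). Not NE.
(Z, C1): Agent 1 can switch to X (7 → 8). Not NE.
(Z, C2): Agent 1 can switch to X (-6 → -5). Not NE.
(Z, C3): Agent 2 can switch to C1 (-4 → -1). Not NE.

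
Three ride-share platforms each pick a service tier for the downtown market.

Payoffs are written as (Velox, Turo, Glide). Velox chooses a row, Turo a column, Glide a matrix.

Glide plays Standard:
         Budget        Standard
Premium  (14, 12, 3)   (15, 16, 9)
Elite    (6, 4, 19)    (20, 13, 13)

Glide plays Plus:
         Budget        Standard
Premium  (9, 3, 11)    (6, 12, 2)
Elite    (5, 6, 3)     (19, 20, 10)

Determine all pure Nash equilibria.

The unique pure-strategy Nash equilibrium is (Elite, Standard, Standard).

Velox against (Budget, Standard): payoffs 14, 6 → best response Premium.
Velox against (Budget, Plus): payoffs 9, 5 → best response Premium.
Velox against (Standard, Standard): payoffs 15, 20 → best response Elite.
Velox against (Standard, Plus): payoffs 6, 19 → best response Elite.
Turo against (Premium, Standard): payoffs 12, 16 → best response Standard.
Turo against (Premium, Plus): payoffs 3, 12 → best response Standard.
Turo against (Elite, Standard): payoffs 4, 13 → best response Standard.
Turo against (Elite, Plus): payoffs 6, 20 → best response Standard.
Glide against (Premium, Budget): payoffs 3, 11 → best response Plus.
Glide against (Premium, Standard): payoffs 9, 2 → best response Standard.
Glide against (Elite, Budget): payoffs 19, 3 → best response Standard.
Glide against (Elite, Standard): payoffs 13, 10 → best response Standard.
Mutual best responses: (Elite, Standard, Standard).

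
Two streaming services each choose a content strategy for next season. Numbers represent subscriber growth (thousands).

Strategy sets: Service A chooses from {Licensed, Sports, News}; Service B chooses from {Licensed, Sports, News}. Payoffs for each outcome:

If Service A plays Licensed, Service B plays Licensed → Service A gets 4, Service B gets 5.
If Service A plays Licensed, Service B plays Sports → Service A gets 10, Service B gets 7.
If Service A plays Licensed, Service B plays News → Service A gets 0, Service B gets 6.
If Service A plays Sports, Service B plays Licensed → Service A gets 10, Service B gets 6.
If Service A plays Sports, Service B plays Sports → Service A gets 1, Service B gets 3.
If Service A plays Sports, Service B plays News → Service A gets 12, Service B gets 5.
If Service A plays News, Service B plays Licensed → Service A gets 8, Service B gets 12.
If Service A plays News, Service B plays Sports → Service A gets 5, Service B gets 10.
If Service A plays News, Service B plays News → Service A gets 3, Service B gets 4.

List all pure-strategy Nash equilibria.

Service A against Licensed: payoffs 4, 10, 8 → best response Sports.
Service A against Sports: payoffs 10, 1, 5 → best response Licensed.
Service A against News: payoffs 0, 12, 3 → best response Sports.
Service B against Licensed: payoffs 5, 7, 6 → best response Sports.
Service B against Sports: payoffs 6, 3, 5 → best response Licensed.
Service B against News: payoffs 12, 10, 4 → best response Licensed.
Mutual best responses: (Licensed, Sports); (Sports, Licensed).

Pure-strategy Nash equilibria: (Licensed, Sports), (Sports, Licensed)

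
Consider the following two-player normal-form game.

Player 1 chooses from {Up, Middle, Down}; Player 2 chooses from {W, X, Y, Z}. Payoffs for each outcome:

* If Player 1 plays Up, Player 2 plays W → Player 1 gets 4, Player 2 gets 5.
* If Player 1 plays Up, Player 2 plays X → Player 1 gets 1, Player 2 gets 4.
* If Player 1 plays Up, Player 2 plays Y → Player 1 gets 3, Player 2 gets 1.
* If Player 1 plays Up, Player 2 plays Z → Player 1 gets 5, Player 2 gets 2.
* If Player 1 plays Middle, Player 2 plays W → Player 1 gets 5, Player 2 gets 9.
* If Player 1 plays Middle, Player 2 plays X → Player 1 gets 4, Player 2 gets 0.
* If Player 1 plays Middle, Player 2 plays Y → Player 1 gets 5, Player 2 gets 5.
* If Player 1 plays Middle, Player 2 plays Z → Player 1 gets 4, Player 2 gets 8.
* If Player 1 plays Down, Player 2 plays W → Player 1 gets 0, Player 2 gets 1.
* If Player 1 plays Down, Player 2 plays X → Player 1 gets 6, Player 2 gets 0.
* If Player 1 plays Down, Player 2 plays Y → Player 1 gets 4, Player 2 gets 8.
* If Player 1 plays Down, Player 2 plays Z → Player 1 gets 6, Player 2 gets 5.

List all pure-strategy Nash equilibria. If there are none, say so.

(Middle, W)

(Up, W): Player 1 can switch to Middle (4 → 5). Not NE.
(Up, X): Player 1 can switch to Middle (1 → 4). Not NE.
(Up, Y): Player 1 can switch to Middle (3 → 5). Not NE.
(Up, Z): Player 1 can switch to Down (5 → 6). Not NE.
(Middle, W): Player 1 gets 5, best alternative 4; Player 2 gets 9, best alternative 8. No profitable deviation — NE.
(Middle, X): Player 1 can switch to Down (4 → 6). Not NE.
(Middle, Y): Player 2 can switch to W (5 → 9). Not NE.
(Middle, Z): Player 1 can switch to Up (4 → 5). Not NE.
(Down, W): Player 1 can switch to Up (0 → 4). Not NE.
(Down, X): Player 2 can switch to W (0 → 1). Not NE.
(Down, Y): Player 1 can switch to Middle (4 → 5). Not NE.
(Down, Z): Player 2 can switch to Y (5 → 8). Not NE.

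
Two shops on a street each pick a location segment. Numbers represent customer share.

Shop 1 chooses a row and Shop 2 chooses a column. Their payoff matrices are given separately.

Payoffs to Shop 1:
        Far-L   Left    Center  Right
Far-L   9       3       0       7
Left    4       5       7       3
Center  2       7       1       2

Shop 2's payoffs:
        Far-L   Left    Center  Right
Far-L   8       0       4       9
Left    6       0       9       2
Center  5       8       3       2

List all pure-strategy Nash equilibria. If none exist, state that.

(Far-L, Right), (Left, Center), (Center, Left)

(Far-L, Far-L): Shop 2 can switch to Right (8 → 9). Not NE.
(Far-L, Left): Shop 1 can switch to Left (3 → 5). Not NE.
(Far-L, Center): Shop 1 can switch to Left (0 → 7). Not NE.
(Far-L, Right): Shop 1 gets 7, best alternative 3; Shop 2 gets 9, best alternative 8. No profitable deviation — NE.
(Left, Far-L): Shop 1 can switch to Far-L (4 → 9). Not NE.
(Left, Left): Shop 1 can switch to Center (5 → 7). Not NE.
(Left, Center): Shop 1 gets 7, best alternative 1; Shop 2 gets 9, best alternative 6. No profitable deviation — NE.
(Left, Right): Shop 1 can switch to Far-L (3 → 7). Not NE.
(Center, Far-L): Shop 1 can switch to Far-L (2 → 9). Not NE.
(Center, Left): Shop 1 gets 7, best alternative 5; Shop 2 gets 8, best alternative 5. No profitable deviation — NE.
(Center, Center): Shop 1 can switch to Left (1 → 7). Not NE.
(The remaining 1 profile has a profitable deviation by the same check.)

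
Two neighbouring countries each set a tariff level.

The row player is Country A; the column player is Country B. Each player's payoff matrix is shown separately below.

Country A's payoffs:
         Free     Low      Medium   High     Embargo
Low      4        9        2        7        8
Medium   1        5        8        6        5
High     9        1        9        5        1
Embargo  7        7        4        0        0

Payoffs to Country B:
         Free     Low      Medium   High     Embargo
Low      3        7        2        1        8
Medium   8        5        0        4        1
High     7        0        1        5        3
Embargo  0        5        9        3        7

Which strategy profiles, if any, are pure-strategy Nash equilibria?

(Low, Free): Country A can switch to High (4 → 9). Not NE.
(Low, Low): Country B can switch to Embargo (7 → 8). Not NE.
(Low, Medium): Country A can switch to Medium (2 → 8). Not NE.
(Low, High): Country B can switch to Free (1 → 3). Not NE.
(Low, Embargo): Country A gets 8, best alternative 5; Country B gets 8, best alternative 7. No profitable deviation — NE.
(Medium, Free): Country A can switch to Low (1 → 4). Not NE.
(Medium, Low): Country A can switch to Low (5 → 9). Not NE.
(Medium, Medium): Country A can switch to High (8 → 9). Not NE.
(Medium, High): Country A can switch to Low (6 → 7). Not NE.
(High, Free): Country A gets 9, best alternative 7; Country B gets 7, best alternative 5. No profitable deviation — NE.
(The remaining 10 profiles each have a profitable deviation by the same check.)

The pure Nash equilibria are (Low, Embargo); (High, Free).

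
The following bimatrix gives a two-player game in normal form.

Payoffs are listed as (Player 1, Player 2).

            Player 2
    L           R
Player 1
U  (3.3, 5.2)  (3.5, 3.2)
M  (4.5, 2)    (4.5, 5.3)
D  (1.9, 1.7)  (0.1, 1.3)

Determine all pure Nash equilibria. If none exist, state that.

(U, L): Player 1 can switch to M (3.3 → 4.5). Not NE.
(U, R): Player 1 can switch to M (3.5 → 4.5). Not NE.
(M, L): Player 2 can switch to R (2 → 5.3). Not NE.
(M, R): Player 1 gets 4.5, best alternative 3.5; Player 2 gets 5.3, best alternative 2. No profitable deviation — NE.
(D, L): Player 1 can switch to U (1.9 → 3.3). Not NE.
(D, R): Player 1 can switch to U (0.1 → 3.5). Not NE.

(M, R)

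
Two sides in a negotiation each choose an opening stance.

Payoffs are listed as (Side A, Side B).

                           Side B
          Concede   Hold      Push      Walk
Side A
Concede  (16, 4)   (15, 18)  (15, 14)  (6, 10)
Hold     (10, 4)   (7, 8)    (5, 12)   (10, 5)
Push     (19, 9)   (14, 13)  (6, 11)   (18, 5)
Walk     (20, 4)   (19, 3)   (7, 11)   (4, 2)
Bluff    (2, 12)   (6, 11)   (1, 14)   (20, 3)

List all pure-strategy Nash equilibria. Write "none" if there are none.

No pure-strategy Nash equilibrium.

Side A against Concede: payoffs 16, 10, 19, 20, 2 → best response Walk.
Side A against Hold: payoffs 15, 7, 14, 19, 6 → best response Walk.
Side A against Push: payoffs 15, 5, 6, 7, 1 → best response Concede.
Side A against Walk: payoffs 6, 10, 18, 4, 20 → best response Bluff.
Side B against Concede: payoffs 4, 18, 14, 10 → best response Hold.
Side B against Hold: payoffs 4, 8, 12, 5 → best response Push.
Side B against Push: payoffs 9, 13, 11, 5 → best response Hold.
Side B against Walk: payoffs 4, 3, 11, 2 → best response Push.
Side B against Bluff: payoffs 12, 11, 14, 3 → best response Push.
No profile is a mutual best response for all players.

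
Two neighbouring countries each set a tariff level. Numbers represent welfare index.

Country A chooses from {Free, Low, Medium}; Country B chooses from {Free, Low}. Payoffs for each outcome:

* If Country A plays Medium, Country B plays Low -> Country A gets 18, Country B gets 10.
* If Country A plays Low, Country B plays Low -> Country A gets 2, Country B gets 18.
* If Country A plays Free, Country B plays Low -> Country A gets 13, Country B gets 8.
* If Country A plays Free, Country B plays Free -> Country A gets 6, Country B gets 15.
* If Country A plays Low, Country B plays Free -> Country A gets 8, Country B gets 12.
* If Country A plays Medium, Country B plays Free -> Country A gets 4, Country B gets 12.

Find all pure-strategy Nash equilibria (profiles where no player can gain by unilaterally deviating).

(Free, Free): Country A can switch to Low (6 → 8). Not NE.
(Free, Low): Country A can switch to Medium (13 → 18). Not NE.
(Low, Free): Country B can switch to Low (12 → 18). Not NE.
(Low, Low): Country A can switch to Free (2 → 13). Not NE.
(Medium, Free): Country A can switch to Free (4 → 6). Not NE.
(Medium, Low): Country B can switch to Free (10 → 12). Not NE.

There is no pure-strategy Nash equilibrium.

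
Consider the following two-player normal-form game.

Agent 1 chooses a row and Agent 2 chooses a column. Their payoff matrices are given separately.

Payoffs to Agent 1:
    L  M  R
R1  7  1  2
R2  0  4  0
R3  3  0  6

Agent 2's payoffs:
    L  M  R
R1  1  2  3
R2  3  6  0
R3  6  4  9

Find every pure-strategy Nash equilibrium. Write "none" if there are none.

The pure Nash equilibria are (R2, M), (R3, R).

Mark each player's best response to every combination of opponents' strategies; a profile where every player is best-responding is a pure Nash equilibrium.
Agent 1 against L: payoffs 7, 0, 3 → best response R1.
Agent 1 against M: payoffs 1, 4, 0 → best response R2.
Agent 1 against R: payoffs 2, 0, 6 → best response R3.
Agent 2 against R1: payoffs 1, 2, 3 → best response R.
Agent 2 against R2: payoffs 3, 6, 0 → best response M.
Agent 2 against R3: payoffs 6, 4, 9 → best response R.
Mutual best responses: (R2, M); (R3, R).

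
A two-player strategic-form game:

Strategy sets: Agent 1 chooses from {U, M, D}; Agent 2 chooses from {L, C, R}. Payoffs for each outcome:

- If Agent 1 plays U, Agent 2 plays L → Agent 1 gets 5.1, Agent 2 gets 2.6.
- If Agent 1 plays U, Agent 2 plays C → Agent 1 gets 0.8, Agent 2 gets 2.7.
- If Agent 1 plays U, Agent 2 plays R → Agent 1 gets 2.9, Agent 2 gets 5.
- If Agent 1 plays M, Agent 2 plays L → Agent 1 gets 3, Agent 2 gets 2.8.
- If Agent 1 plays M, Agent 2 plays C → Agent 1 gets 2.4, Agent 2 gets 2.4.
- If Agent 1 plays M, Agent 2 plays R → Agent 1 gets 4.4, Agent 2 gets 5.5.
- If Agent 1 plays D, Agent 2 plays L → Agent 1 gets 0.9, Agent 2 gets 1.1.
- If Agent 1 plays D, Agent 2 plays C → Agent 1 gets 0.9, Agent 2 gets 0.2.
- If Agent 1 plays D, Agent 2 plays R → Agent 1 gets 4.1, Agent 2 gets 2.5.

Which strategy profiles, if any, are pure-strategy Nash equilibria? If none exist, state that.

Agent 1 against L: payoffs 5.1, 3, 0.9 → best response U.
Agent 1 against C: payoffs 0.8, 2.4, 0.9 → best response M.
Agent 1 against R: payoffs 2.9, 4.4, 4.1 → best response M.
Agent 2 against U: payoffs 2.6, 2.7, 5 → best response R.
Agent 2 against M: payoffs 2.8, 2.4, 5.5 → best response R.
Agent 2 against D: payoffs 1.1, 0.2, 2.5 → best response R.
Mutual best responses: (M, R).

The unique pure-strategy Nash equilibrium is (M, R).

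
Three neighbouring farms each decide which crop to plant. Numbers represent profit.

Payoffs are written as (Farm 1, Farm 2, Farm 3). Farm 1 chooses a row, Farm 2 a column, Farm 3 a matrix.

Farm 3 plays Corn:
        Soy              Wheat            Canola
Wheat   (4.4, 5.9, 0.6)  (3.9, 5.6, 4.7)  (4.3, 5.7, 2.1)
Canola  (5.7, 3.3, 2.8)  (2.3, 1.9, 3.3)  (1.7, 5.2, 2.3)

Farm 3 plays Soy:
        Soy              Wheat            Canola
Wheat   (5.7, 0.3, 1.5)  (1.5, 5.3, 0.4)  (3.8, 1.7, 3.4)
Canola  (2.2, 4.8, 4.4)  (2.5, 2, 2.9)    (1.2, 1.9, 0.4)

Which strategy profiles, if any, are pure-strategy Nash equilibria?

Farm 1 against (Soy, Corn): payoffs 4.4, 5.7 → best response Canola.
Farm 1 against (Soy, Soy): payoffs 5.7, 2.2 → best response Wheat.
Farm 1 against (Wheat, Corn): payoffs 3.9, 2.3 → best response Wheat.
Farm 1 against (Wheat, Soy): payoffs 1.5, 2.5 → best response Canola.
Farm 1 against (Canola, Corn): payoffs 4.3, 1.7 → best response Wheat.
Farm 1 against (Canola, Soy): payoffs 3.8, 1.2 → best response Wheat.
Farm 2 against (Wheat, Corn): payoffs 5.9, 5.6, 5.7 → best response Soy.
Farm 2 against (Wheat, Soy): payoffs 0.3, 5.3, 1.7 → best response Wheat.
Farm 2 against (Canola, Corn): payoffs 3.3, 1.9, 5.2 → best response Canola.
Farm 2 against (Canola, Soy): payoffs 4.8, 2, 1.9 → best response Soy.
Farm 3 against (Wheat, Soy): payoffs 0.6, 1.5 → best response Soy.
Farm 3 against (Wheat, Wheat): payoffs 4.7, 0.4 → best response Corn.
Farm 3 against (Wheat, Canola): payoffs 2.1, 3.4 → best response Soy.
Farm 3 against (Canola, Soy): payoffs 2.8, 4.4 → best response Soy.
Farm 3 against (Canola, Wheat): payoffs 3.3, 2.9 → best response Corn.
Farm 3 against (Canola, Canola): payoffs 2.3, 0.4 → best response Corn.
No profile is a mutual best response for all players.

No pure-strategy Nash equilibrium.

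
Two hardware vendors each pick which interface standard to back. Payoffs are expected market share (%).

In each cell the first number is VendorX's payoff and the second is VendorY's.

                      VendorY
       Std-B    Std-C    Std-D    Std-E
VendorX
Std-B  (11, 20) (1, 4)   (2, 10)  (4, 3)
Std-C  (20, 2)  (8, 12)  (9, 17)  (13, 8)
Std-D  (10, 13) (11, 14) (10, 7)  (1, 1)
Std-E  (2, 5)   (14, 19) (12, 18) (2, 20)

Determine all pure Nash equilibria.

There is no pure-strategy Nash equilibrium.

VendorX against Std-B: payoffs 11, 20, 10, 2 → best response Std-C.
VendorX against Std-C: payoffs 1, 8, 11, 14 → best response Std-E.
VendorX against Std-D: payoffs 2, 9, 10, 12 → best response Std-E.
VendorX against Std-E: payoffs 4, 13, 1, 2 → best response Std-C.
VendorY against Std-B: payoffs 20, 4, 10, 3 → best response Std-B.
VendorY against Std-C: payoffs 2, 12, 17, 8 → best response Std-D.
VendorY against Std-D: payoffs 13, 14, 7, 1 → best response Std-C.
VendorY against Std-E: payoffs 5, 19, 18, 20 → best response Std-E.
No profile is a mutual best response for all players.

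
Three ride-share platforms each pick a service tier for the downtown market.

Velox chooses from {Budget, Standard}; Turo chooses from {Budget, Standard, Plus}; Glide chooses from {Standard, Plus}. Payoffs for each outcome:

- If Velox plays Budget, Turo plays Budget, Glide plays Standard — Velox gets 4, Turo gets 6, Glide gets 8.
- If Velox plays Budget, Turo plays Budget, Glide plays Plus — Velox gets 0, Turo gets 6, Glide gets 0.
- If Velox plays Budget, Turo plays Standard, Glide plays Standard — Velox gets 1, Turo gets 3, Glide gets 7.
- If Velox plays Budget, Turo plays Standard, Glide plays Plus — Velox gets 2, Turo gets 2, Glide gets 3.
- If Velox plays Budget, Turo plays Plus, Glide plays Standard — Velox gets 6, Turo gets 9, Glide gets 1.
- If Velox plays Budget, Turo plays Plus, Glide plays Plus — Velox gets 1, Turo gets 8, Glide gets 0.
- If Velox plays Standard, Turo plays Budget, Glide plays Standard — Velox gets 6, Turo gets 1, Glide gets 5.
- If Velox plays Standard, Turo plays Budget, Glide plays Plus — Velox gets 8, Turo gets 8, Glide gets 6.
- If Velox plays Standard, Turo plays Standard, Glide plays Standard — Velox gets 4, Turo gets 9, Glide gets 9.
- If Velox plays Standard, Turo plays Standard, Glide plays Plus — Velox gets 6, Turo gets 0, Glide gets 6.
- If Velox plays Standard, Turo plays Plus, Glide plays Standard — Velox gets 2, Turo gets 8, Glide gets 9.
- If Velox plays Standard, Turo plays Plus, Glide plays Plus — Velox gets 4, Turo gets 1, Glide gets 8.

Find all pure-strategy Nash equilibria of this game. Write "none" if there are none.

(Budget, Budget, Standard): Velox can switch to Standard (4 → 6). Not NE.
(Budget, Budget, Plus): Velox can switch to Standard (0 → 8). Not NE.
(Budget, Standard, Standard): Velox can switch to Standard (1 → 4). Not NE.
(Budget, Standard, Plus): Velox can switch to Standard (2 → 6). Not NE.
(Budget, Plus, Standard): Velox gets 6, best alternative 2; Turo gets 9, best alternative 6; Glide gets 1, best alternative 0. No profitable deviation — NE.
(Budget, Plus, Plus): Velox can switch to Standard (1 → 4). Not NE.
(Standard, Budget, Standard): Turo can switch to Standard (1 → 9). Not NE.
(Standard, Budget, Plus): Velox gets 8, best alternative 0; Turo gets 8, best alternative 1; Glide gets 6, best alternative 5. No profitable deviation — NE.
(Standard, Standard, Standard): Velox gets 4, best alternative 1; Turo gets 9, best alternative 8; Glide gets 9, best alternative 6. No profitable deviation — NE.
(The remaining 3 profiles each have a profitable deviation by the same check.)

(Budget, Plus, Standard); (Standard, Budget, Plus); (Standard, Standard, Standard)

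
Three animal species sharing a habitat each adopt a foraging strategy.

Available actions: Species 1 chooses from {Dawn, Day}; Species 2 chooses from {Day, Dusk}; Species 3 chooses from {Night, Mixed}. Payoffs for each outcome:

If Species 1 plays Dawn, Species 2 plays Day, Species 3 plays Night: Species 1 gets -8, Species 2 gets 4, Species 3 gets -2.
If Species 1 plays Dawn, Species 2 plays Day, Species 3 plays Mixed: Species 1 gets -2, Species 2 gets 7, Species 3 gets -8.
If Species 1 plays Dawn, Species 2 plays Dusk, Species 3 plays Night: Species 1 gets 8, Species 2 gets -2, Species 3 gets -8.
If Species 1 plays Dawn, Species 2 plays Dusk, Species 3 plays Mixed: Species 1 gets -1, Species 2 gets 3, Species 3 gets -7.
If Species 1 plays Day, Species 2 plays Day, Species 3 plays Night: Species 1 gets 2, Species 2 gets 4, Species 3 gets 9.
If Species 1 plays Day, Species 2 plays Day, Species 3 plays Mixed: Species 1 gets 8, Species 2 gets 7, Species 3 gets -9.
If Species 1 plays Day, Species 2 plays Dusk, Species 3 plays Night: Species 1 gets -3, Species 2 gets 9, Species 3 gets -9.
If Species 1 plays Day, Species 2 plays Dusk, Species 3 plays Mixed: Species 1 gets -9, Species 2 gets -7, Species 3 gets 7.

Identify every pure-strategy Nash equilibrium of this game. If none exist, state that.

No pure-strategy Nash equilibrium.

For each strategy profile, look for a profitable unilateral deviation.
(Dawn, Day, Night): Species 1 can switch to Day (-8 → 2). Not NE.
(Dawn, Day, Mixed): Species 1 can switch to Day (-2 → 8). Not NE.
(Dawn, Dusk, Night): Species 2 can switch to Day (-2 → 4). Not NE.
(Dawn, Dusk, Mixed): Species 2 can switch to Day (3 → 7). Not NE.
(Day, Day, Night): Species 2 can switch to Dusk (4 → 9). Not NE.
(Day, Day, Mixed): Species 3 can switch to Night (-9 → 9). Not NE.
(Day, Dusk, Night): Species 1 can switch to Dawn (-3 → 8). Not NE.
(Day, Dusk, Mixed): Species 1 can switch to Dawn (-9 → -1). Not NE.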